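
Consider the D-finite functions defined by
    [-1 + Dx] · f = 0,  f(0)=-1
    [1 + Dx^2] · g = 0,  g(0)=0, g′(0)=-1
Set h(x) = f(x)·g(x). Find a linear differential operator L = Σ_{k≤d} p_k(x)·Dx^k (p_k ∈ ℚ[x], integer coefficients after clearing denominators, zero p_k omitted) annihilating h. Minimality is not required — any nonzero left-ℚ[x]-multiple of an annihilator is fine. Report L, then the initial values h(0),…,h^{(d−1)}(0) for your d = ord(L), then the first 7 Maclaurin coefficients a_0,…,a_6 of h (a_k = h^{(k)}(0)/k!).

f: a_k = -1, -1, -1/2, -1/6, -1/24, -1/120, -1/720, …
g: a_k = 0, -1, 0, 1/6, 0, -1/120, 0, …
f·g: L₀ = L_f ⊗_s L_g, ord ≤ 1·2.
L = 2 - 2·Dx + Dx^2  (order 2).
h: a_k = 0, 1, 1, 1/3, 0, -1/30, -1/90, …
ICs: h(0) = 0, h′(0) = 1.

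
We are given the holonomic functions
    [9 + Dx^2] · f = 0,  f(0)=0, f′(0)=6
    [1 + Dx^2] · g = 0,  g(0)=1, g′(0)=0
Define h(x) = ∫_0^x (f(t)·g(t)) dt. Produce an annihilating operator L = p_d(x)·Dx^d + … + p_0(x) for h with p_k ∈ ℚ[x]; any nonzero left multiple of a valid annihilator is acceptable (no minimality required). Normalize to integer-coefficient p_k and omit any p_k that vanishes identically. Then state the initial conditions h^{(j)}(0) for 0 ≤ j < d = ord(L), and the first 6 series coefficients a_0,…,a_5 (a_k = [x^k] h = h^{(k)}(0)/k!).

f: a_k = 0, 6, 0, -9, 0, 81/20, …
g: a_k = 1, 0, -1/2, 0, 1/24, 0, …
h₀=f·g: eliminate ⇒ L₀, order ≤ 2·2.
h=∫₀ˣh₀: take L = L₀·Dx.
L = 64·Dx + 20·Dx^3 + Dx^5  (order 5).
h: a_k = 0, 0, 3, 0, -3, 0, …
ICs: h(0) = 0, h′(0) = 0, h′′(0) = 6, h′′′(0) = 0, h′′′′(0) = -72.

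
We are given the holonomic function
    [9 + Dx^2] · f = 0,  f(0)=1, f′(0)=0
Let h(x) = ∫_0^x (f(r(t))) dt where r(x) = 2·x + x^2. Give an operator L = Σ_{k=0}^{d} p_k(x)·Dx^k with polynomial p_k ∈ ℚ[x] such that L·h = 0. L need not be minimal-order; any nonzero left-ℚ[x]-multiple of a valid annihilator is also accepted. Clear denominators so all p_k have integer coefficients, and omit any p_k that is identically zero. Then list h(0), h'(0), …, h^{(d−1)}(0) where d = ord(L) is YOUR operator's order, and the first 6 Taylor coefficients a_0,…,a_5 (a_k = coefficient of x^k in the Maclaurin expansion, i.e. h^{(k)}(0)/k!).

f: a_k = 1, 0, -9/2, 0, 27/8, 0, …
Change of var in L_f (x↦r) gives L₀.
h=∫h₀ ⇒ L = L₀·Dx.
L = (36 + 108·x + 108·x^2 + 36·x^3)·Dx - Dx^2 + (1 + x)·Dx^3  (order 3).
h: a_k = 0, 1, 0, -6, -9/2, 99/10, …
ICs: h(0) = 0, h′(0) = 1, h′′(0) = 0.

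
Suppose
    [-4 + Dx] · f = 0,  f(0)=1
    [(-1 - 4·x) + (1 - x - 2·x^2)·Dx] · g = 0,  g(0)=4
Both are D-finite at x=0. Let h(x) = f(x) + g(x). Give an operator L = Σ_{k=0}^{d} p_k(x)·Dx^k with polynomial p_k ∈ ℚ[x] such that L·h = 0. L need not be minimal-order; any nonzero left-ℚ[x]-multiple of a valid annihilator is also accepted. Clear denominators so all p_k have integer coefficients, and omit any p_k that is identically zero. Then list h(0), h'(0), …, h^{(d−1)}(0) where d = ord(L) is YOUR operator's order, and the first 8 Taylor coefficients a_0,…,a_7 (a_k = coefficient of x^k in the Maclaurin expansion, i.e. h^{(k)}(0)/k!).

f: a_k = 1, 4, 8, 32/3, 32/3, 128/15, 256/45, 1024/315, …
g: a_k = 4, 4, 12, 20, 44, 84, 172, 340, …
h₀=f+g: left-lcm gives L₀, ord ≤ 2.
L = (8 + 192·x^2 + 128·x^3) + (10 - 44·x - 72·x^2 + 64·x^3 + 64·x^4)·Dx + (-3 + 11·x + 6·x^2 - 24·x^3 - 16·x^4)·Dx^2  (order 2).
h: a_k = 5, 8, 20, 92/3, 164/3, 1388/15, 7996/45, 108124/315, …
ICs: h(0) = 5, h′(0) = 8.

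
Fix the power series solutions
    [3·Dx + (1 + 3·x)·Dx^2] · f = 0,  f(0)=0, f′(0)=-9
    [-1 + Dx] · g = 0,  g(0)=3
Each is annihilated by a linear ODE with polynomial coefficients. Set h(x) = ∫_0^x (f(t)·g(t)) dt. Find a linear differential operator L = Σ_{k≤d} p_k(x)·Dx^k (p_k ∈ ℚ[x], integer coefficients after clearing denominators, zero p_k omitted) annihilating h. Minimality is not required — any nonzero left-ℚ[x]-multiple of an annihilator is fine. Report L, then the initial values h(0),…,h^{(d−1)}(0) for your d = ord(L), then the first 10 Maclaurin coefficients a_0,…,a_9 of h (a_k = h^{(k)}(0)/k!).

f: a_k = 0, -9, 27/2, -27, 243/4, -729/5, 729/2, -6561/7, 19683/8, -6561, …
g: a_k = 3, 3, 3/2, 1/2, 1/8, 1/40, 1/240, 1/1680, 1/13440, 1/120960, …
f·g: L₀ = L_f ⊗_s L_g, ord ≤ 2·1.
Integrate: L := L₀·Dx.
L = (-2 + 3·x)·Dx + (1 - 6·x)·Dx^2 + (1 + 3·x)·Dx^3  (order 3).
h: a_k = 0, 0, -27/2, 9/2, -27/2, 117/5, -3867/80, 11763/112, -133683/560, 134669/240, …
ICs: h(0) = 0, h′(0) = 0, h′′(0) = -27.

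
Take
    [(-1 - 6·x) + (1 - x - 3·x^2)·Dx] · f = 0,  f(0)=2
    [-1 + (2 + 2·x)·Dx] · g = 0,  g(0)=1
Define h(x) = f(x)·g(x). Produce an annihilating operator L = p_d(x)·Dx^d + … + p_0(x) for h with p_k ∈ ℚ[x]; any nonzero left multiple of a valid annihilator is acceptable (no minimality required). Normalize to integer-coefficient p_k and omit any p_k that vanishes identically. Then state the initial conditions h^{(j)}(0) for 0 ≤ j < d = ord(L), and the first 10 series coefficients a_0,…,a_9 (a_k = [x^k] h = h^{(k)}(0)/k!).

f: a_k = 2, 2, 8, 14, 38, 80, 194, 434, 1016, 2318, …
g: a_k = 1, 1/2, -1/8, 1/16, -5/128, 7/256, -21/1024, 33/2048, -429/32768, 715/65536, …
L₀ := L_f ⊗_s L_g (sym. prod.), ord ≤ 1.
L = (3 + 13·x + 9·x^2) + (-2 + 8·x^2 + 6·x^3)·Dx  (order 1).
h: a_k = 2, 3, 35/4, 143/8, 2819/64, 12509/128, 117671/512, 535591/1024, 19865443/16384, 91148337/32768, …
ICs: h(0) = 2.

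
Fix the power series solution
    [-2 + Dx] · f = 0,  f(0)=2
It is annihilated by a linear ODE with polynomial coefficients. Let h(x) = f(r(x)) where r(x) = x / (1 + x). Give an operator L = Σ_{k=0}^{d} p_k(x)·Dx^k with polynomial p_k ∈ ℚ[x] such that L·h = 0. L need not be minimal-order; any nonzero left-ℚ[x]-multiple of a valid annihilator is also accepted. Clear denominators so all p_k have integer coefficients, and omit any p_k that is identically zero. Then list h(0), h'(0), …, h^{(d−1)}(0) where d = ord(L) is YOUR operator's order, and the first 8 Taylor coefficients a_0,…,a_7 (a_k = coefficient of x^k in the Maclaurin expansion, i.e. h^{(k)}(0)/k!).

L = -2 + (1 + 2·x + x^2)·Dx  (order 1).
h: a_k = 2, 4, 0, -4/3, 4/3, -4/5, 8/45, 20/63, …
ICs: h(0) = 2.

f: a_k = 2, 4, 4, 8/3, 4/3, 8/15, 8/45, 16/315, …
f∘r: x↦r, Dx↦Dx/r' in L_f ⇒ L₀.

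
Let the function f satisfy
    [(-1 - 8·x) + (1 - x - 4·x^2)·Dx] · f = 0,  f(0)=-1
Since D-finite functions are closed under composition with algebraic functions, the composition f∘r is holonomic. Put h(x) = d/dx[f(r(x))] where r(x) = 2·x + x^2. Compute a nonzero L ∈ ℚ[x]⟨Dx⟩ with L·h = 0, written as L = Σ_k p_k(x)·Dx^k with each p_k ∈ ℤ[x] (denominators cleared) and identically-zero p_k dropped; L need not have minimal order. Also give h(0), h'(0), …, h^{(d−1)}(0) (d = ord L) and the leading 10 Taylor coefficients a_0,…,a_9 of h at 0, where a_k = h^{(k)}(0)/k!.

L = (21 + 150·x + 987·x^2 + 2192·x^3 + 2148·x^4 + 960·x^5 + 160·x^6) + (-1 - 15·x + 27·x^2 + 345·x^3 + 700·x^4 + 588·x^5 + 224·x^6 + 32·x^7)·Dx  (order 1).
h: a_k = -2, -42, -276, -2308, -15310, -104934, -676424, -4335016, -27167130, -168651170, …
ICs: h(0) = -2.

f: a_k = -1, -1, -5, -9, -29, -65, -181, -441, -1165, -2929, …
f∘r: x↦r, Dx↦Dx/r' in L_f ⇒ L₀.
Differentiate: ansatz ord ≤ ord L₀ ⇒ L.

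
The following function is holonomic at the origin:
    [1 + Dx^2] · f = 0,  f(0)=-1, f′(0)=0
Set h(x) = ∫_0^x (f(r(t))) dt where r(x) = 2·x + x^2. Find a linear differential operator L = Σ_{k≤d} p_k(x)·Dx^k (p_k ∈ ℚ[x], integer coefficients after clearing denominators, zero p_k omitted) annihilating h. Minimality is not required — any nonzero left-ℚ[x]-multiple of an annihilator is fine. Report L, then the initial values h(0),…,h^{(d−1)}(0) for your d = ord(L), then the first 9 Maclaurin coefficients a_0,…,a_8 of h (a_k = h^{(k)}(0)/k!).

L = (4 + 12·x + 12·x^2 + 4·x^3)·Dx - Dx^2 + (1 + x)·Dx^3  (order 3).
h: a_k = 0, -1, 0, 2/3, 1/2, -1/30, -2/9, -41/315, -1/120, …
ICs: h(0) = 0, h′(0) = -1, h′′(0) = 0.

f: a_k = -1, 0, 1/2, 0, -1/24, 0, 1/720, 0, -1/40320, …
Substitute x→r, Dx→(1/r')Dx; clear ⇒ L₀.
∫: right-multiply L₀ by Dx.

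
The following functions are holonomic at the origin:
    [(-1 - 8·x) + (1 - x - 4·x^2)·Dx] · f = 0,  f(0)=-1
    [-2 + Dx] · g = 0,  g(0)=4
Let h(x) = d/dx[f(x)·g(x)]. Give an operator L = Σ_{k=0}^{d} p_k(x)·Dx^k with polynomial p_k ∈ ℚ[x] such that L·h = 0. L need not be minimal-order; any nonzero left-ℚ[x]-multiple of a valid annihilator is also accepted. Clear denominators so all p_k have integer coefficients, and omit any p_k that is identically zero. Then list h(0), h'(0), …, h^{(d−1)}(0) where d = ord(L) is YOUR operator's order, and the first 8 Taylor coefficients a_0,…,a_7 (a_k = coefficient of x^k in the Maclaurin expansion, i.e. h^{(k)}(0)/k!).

L = (18 + 44·x + 20·x^2 - 96·x^3 + 64·x^4) + (-3 - 3·x + 26·x^2 + 16·x^3 - 32·x^4)·Dx  (order 1).
h: a_k = -12, -72, -268, -944, -2972, -138488/15, -137076/5, -8460064/105, …
ICs: h(0) = -12.

f: a_k = -1, -1, -5, -9, -29, -65, -181, -441, …
g: a_k = 4, 8, 8, 16/3, 8/3, 16/15, 16/45, 32/315, …
L₀ := L_f ⊗_s L_g (sym. prod.), ord ≤ 1.
Differentiate: ansatz ord ≤ ord L₀ ⇒ L.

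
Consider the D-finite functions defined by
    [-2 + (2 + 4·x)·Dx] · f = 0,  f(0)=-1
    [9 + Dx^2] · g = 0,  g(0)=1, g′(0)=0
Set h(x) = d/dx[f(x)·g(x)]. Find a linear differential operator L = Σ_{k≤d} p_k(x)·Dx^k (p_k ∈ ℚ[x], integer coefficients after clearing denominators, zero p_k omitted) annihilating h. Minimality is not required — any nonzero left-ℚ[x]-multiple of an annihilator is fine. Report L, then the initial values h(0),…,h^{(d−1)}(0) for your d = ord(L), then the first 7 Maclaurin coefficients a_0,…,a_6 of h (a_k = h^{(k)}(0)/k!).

f: a_k = -1, -1, 1/2, -1/2, 5/8, -7/8, 21/16, …
g: a_k = 1, 0, -9/2, 0, 27/8, 0, -81/80, …
L₀ := L_f ⊗_s L_g (sym. prod.), ord ≤ 2.
h₀' ⇒ L via d/dx closure of L₀.
L = (14 + 84·x + 192·x^2 + 216·x^3 + 108·x^4) + (-1 - 8·x - 18·x^2 - 12·x^3)·Dx + (1 + 7·x + 19·x^2 + 24·x^3 + 12·x^4)·Dx^2  (order 2).
h: a_k = -1, 10, 12, -20, -10, 36/5, 42/5, …
ICs: h(0) = -1, h′(0) = 10.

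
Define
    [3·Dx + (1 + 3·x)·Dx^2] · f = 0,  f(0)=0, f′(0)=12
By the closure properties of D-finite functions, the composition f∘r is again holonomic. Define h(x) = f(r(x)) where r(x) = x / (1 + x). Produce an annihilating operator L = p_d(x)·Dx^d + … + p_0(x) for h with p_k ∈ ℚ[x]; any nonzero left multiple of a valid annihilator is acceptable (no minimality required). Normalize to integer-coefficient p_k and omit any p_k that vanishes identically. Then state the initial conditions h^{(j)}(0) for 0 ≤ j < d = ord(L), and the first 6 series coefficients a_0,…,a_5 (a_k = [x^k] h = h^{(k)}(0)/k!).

f: a_k = 0, 12, -18, 36, -81, 972/5, …
h₀=f(r): pull back L_f along r ⇒ L₀.
L = (5 + 8·x)·Dx + (1 + 5·x + 4·x^2)·Dx^2  (order 2).
h: a_k = 0, 12, -30, 84, -255, 4092/5, …
ICs: h(0) = 0, h′(0) = 12.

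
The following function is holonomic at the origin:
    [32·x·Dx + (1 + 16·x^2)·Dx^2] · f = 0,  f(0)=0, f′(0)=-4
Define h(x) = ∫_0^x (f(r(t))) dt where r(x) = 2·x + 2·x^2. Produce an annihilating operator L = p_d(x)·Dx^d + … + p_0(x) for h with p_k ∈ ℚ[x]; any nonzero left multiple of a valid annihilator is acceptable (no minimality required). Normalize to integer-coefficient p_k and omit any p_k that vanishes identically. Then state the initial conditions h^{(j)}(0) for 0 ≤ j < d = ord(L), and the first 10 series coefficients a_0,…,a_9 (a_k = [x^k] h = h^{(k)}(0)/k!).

f: a_k = 0, -4, 0, 64/3, 0, -1024/5, 0, 16384/7, 0, -262144/9, …
Change of var in L_f (x↦r) gives L₀.
∫: right-multiply L₀ by Dx.
L = (-2 + 128·x + 512·x^2 + 768·x^3 + 384·x^4)·Dx^2 + (1 + 2·x + 64·x^2 + 256·x^3 + 320·x^4 + 128·x^5)·Dx^3  (order 3).
h: a_k = 0, 0, -4, -8/3, 128/3, 512/5, -15104/15, -97792/21, 204800/7, 2031616/9, …
ICs: h(0) = 0, h′(0) = 0, h′′(0) = -8.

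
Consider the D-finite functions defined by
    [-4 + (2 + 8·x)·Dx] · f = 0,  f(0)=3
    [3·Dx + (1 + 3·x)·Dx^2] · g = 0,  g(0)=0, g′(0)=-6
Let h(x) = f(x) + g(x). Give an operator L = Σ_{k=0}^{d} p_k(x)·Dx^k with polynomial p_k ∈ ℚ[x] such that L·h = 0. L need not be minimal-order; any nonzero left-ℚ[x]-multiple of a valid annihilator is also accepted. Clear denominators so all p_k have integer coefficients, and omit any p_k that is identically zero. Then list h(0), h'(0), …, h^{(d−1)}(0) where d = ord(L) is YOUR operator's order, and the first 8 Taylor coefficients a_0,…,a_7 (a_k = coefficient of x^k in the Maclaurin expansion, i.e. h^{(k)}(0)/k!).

L = 36·x·Dx + (6 + 72·x + 180·x^2)·Dx^2 + (1 + 13·x + 54·x^2 + 72·x^3)·Dx^3  (order 3).
h: a_k = 3, 0, 3, -6, 21/2, -66/5, -9, 1170/7, …
ICs: h(0) = 3, h′(0) = 0, h′′(0) = 6.

f: a_k = 3, 6, -6, 12, -30, 84, -252, 792, …
g: a_k = 0, -6, 9, -18, 81/2, -486/5, 243, -4374/7, …
f+g: L₀ = lclm(L_f,L_g), ord ≤ 1+2.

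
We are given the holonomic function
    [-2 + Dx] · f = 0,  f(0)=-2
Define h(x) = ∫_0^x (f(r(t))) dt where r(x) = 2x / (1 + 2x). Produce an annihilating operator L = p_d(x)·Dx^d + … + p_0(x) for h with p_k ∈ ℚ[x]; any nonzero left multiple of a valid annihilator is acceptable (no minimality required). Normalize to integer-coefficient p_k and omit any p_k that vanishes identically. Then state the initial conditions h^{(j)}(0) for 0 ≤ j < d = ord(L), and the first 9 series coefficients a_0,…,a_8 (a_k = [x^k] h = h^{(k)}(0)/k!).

L = -4·Dx + (1 + 4·x + 4·x^2)·Dx^2  (order 2).
h: a_k = 0, -2, -4, 0, 8/3, -64/15, 64/15, -512/315, -320/63, …
ICs: h(0) = 0, h′(0) = -2.

f: a_k = -2, -4, -4, -8/3, -4/3, -8/15, -8/45, -16/315, -4/315, …
L₀ from L_f via x↦r, Dx↦r'^{-1}Dx.
∫: right-multiply L₀ by Dx.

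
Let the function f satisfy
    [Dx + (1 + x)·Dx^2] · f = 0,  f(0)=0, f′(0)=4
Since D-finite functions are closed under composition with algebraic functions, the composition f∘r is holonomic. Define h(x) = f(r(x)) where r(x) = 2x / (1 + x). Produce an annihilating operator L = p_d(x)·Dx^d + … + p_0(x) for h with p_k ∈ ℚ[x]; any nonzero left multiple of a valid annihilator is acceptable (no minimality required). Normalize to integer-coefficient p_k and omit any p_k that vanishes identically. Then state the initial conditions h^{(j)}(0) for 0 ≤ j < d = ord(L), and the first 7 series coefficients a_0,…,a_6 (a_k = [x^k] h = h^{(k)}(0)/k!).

f: a_k = 0, 4, -2, 4/3, -1, 4/5, -2/3, …
Substitute x→r, Dx→(1/r')Dx; clear ⇒ L₀.
L = (4 + 6·x)·Dx + (1 + 4·x + 3·x^2)·Dx^2  (order 2).
h: a_k = 0, 8, -16, 104/3, -80, 968/5, -1456/3, …
ICs: h(0) = 0, h′(0) = 8.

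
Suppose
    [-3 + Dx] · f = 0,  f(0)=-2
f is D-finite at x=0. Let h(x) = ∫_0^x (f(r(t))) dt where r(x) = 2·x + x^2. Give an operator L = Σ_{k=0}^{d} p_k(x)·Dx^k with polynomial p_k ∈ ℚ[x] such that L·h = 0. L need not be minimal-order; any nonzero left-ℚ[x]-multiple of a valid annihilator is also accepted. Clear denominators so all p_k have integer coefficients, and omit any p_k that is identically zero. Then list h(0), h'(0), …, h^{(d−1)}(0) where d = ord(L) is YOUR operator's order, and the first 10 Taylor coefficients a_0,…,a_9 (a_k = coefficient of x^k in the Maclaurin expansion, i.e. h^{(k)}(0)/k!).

f: a_k = -2, -6, -9, -9, -27/4, -81/20, -81/40, -243/280, -729/2240, -243/2240, …
Substitute x→r, Dx→(1/r')Dx; clear ⇒ L₀.
Integrate: L := L₀·Dx.
L = (-6 - 6·x)·Dx + Dx^2  (order 2).
h: a_k = 0, -2, -6, -14, -27, -45, -333/5, -3123/35, -15363/140, -17529/140, …
ICs: h(0) = 0, h′(0) = -2.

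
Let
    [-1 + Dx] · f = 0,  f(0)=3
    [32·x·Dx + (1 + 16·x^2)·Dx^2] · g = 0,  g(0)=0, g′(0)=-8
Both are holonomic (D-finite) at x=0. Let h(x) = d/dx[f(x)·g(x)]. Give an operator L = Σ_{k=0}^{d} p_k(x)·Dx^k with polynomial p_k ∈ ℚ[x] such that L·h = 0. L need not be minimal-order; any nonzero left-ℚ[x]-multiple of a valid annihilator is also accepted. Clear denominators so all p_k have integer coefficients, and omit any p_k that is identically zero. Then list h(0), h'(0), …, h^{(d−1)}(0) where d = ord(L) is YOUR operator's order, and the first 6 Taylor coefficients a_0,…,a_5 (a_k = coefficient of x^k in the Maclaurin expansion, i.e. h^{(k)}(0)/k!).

f: a_k = 3, 3, 3/2, 1/2, 1/8, 1/40, …
g: a_k = 0, -8, 0, 128/3, 0, -2048/5, …
Product ⇒ symmetric product L₀, ord ≤ 2.
Derive L from L₀ (diff closure).
L = (-31 - 64·x + 1568·x^2 - 1024·x^3 + 256·x^4) + (30 + 96·x - 1600·x^2 + 1536·x^3 - 512·x^4)·Dx + (1 - 32·x + 32·x^2 - 512·x^3 + 256·x^4)·Dx^2  (order 2).
h: a_k = -24, -48, 348, 496, -5829, -7246, …
ICs: h(0) = -24, h′(0) = -48.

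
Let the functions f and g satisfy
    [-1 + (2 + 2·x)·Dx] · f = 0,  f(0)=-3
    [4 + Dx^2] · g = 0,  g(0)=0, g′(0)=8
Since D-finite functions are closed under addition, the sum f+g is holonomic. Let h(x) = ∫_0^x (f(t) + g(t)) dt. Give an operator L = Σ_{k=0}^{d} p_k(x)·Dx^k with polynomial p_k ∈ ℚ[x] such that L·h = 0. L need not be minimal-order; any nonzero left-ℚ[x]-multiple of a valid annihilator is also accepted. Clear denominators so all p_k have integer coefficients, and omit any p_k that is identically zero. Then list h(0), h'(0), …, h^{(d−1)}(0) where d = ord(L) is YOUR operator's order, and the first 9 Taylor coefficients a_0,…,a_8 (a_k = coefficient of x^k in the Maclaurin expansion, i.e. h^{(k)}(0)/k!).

L = (-76 - 128·x - 64·x^2)·Dx + (120 + 376·x + 384·x^2 + 128·x^3)·Dx^2 + (-19 - 32·x - 16·x^2)·Dx^3 + (30 + 94·x + 96·x^2 + 32·x^3)·Dx^4  (order 4).
h: a_k = 0, -3, 13/4, 1/8, -265/192, 3/128, 3781/23040, 9/1024, -96721/5160960, …
ICs: h(0) = 0, h′(0) = -3, h′′(0) = 13/2, h′′′(0) = 3/4.

f: a_k = -3, -3/2, 3/8, -3/16, 15/128, -21/256, 63/1024, -99/2048, 1287/32768, …
g: a_k = 0, 8, 0, -16/3, 0, 16/15, 0, -32/315, 0, …
f+g: L₀ = lclm(L_f,L_g), ord ≤ 1+2.
h=∫₀ˣh₀: take L = L₀·Dx.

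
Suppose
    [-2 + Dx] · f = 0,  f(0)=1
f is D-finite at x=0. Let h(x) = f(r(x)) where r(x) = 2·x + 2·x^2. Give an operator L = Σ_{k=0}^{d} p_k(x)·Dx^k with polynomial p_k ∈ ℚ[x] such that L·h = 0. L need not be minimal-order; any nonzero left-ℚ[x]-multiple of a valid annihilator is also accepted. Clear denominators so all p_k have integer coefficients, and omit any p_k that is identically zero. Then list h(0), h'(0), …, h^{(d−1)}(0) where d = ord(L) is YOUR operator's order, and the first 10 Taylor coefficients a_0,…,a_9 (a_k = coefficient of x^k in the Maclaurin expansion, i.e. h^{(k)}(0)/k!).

f: a_k = 1, 2, 2, 4/3, 2/3, 4/15, 4/45, 8/315, 2/315, 4/2835, …
h₀=f(r): pull back L_f along r ⇒ L₀.
L = (-4 - 8·x) + Dx  (order 1).
h: a_k = 1, 4, 12, 80/3, 152/3, 416/5, 5536/45, 52096/315, 1440/7, 675968/2835, …
ICs: h(0) = 1.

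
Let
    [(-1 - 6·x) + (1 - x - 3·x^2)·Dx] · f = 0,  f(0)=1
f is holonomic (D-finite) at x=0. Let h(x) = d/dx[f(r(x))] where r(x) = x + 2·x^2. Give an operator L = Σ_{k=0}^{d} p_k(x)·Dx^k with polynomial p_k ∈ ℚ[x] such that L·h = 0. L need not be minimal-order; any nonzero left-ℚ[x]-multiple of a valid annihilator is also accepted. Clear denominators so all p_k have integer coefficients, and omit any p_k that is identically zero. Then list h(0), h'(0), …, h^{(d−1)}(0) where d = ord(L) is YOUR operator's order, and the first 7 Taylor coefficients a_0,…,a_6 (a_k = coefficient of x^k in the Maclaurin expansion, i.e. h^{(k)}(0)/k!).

f: a_k = 1, 1, 4, 7, 19, 40, 97, …
h₀=f(r): pull back L_f along r ⇒ L₀.
h=h₀': d/dx-closure on L₀ ⇒ L.
L = (12 + 102·x + 366·x^2 + 1008·x^3 + 2808·x^4 + 4320·x^5 + 2880·x^6) + (-1 - 9·x - 21·x^2 + 50·x^3 + 360·x^4 + 792·x^5 + 1008·x^6 + 576·x^7)·Dx  (order 1).
h: a_k = 1, 12, 69, 308, 1380, 6054, 25123, …
ICs: h(0) = 1.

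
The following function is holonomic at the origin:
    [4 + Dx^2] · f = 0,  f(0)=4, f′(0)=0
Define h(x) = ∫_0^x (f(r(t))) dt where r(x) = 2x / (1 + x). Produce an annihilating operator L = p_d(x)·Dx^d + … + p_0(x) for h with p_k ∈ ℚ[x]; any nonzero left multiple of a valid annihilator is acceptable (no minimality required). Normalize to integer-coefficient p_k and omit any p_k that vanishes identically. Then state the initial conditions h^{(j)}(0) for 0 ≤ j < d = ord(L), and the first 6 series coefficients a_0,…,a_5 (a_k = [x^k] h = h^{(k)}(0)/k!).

L = 16·Dx + (2 + 6·x + 6·x^2 + 2·x^3)·Dx^2 + (1 + 4·x + 6·x^2 + 4·x^3 + x^4)·Dx^3  (order 3).
h: a_k = 0, 4, 0, -32/3, 16, -32/3, …
ICs: h(0) = 0, h′(0) = 4, h′′(0) = 0.

f: a_k = 4, 0, -8, 0, 8/3, 0, …
Change of var in L_f (x↦r) gives L₀.
h=∫h₀ ⇒ L = L₀·Dx.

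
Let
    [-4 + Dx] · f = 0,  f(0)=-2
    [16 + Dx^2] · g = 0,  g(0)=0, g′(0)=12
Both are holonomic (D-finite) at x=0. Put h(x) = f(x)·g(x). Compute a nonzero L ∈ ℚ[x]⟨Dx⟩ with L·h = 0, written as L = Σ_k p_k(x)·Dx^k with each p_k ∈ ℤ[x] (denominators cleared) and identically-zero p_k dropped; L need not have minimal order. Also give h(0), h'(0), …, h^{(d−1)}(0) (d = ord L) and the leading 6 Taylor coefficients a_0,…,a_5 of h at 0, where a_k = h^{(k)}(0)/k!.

f: a_k = -2, -8, -16, -64/3, -64/3, -256/15, …
g: a_k = 0, 12, 0, -32, 0, 128/5, …
f·g: L₀ = L_f ⊗_s L_g, ord ≤ 1·2.
L = 32 - 8·Dx + Dx^2  (order 2).
h: a_k = 0, -24, -96, -128, 0, 1024/5, …
ICs: h(0) = 0, h′(0) = -24.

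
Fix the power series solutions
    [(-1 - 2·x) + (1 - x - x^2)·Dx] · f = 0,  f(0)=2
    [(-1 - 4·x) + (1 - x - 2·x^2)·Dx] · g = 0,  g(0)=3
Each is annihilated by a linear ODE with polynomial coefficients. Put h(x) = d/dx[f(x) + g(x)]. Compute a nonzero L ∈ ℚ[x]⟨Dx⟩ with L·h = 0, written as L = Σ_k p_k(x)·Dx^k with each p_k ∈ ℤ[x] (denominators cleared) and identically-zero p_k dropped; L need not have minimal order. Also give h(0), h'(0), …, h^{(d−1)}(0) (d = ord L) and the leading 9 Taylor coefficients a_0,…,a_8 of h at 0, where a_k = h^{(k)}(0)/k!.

f: a_k = 2, 2, 4, 6, 10, 16, 26, 42, 68, …
g: a_k = 3, 3, 9, 15, 33, 63, 129, 255, 513, …
Sum ⇒ L₀ = lclm(L_f,L_g) in ℚ(x)⟨Dx⟩.
h=h₀': d/dx-closure on L₀ ⇒ L.
L = (-6 - 120·x - 120·x^2 - 312·x^3 - 462·x^4 - 336·x^5 + 144·x^6) + (6 + 30·x + 30·x^2 + 24·x^3 - 99·x^4 - 438·x^5 - 144·x^6 + 96·x^7)·Dx + (-1 + 2·x - 7·x^2 + 2·x^3 + 48·x^4 - 13·x^5 - 69·x^6 - 8·x^7 + 12·x^8)·Dx^2  (order 2).
h: a_k = 5, 26, 63, 172, 395, 930, 2079, 4648, 10197, …
ICs: h(0) = 5, h′(0) = 26.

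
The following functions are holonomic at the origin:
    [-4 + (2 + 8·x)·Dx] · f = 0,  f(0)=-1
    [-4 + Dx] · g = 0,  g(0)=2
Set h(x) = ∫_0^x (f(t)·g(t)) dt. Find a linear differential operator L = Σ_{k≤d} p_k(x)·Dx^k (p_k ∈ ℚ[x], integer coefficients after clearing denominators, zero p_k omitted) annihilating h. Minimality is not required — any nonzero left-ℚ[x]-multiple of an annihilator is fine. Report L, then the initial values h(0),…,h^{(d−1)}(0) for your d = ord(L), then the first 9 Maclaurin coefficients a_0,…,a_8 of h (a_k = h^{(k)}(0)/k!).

f: a_k = -1, -2, 2, -4, 10, -28, 84, -264, 858, …
g: a_k = 2, 8, 16, 64/3, 64/3, 256/15, 512/45, 2048/315, 1024/315, …
Product ⇒ symmetric product L₀, ord ≤ 1.
h=∫₀ˣh₀: take L = L₀·Dx.
L = (-6 - 16·x)·Dx + (1 + 4·x)·Dx^2  (order 2).
h: a_k = 0, -2, -6, -28/3, -34/3, -44/5, -428/45, 712/315, -2246/105, …
ICs: h(0) = 0, h′(0) = -2.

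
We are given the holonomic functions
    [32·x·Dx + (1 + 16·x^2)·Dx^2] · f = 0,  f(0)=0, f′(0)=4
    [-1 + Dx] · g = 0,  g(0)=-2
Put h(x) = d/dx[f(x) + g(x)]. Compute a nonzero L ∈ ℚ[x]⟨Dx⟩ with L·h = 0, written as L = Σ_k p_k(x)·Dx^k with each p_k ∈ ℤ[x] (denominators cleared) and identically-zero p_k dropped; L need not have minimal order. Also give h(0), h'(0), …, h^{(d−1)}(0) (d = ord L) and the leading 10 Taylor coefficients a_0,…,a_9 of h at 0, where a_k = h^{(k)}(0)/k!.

f: a_k = 0, 4, 0, -64/3, 0, 1024/5, 0, -16384/7, 0, 262144/9, …
g: a_k = -2, -2, -1, -1/3, -1/12, -1/60, -1/360, -1/2520, -1/20160, -1/181440, …
Weyl lclm of L_f,L_g ⇒ L₀ (ord ≤ 3).
h=h₀': d/dx-closure on L₀ ⇒ L.
L = (32 - 32·x - 1536·x^2 - 512·x^3) + (-33 + 1504·x^2 - 256·x^4)·Dx + (1 + 32·x + 32·x^2 + 512·x^3 + 256·x^4)·Dx^2  (order 2).
h: a_k = 2, -2, -65, -1/3, 12287/12, -1/60, -5898241/360, -1/2520, 5284823039/20160, -1/181440, …
ICs: h(0) = 2, h′(0) = -2.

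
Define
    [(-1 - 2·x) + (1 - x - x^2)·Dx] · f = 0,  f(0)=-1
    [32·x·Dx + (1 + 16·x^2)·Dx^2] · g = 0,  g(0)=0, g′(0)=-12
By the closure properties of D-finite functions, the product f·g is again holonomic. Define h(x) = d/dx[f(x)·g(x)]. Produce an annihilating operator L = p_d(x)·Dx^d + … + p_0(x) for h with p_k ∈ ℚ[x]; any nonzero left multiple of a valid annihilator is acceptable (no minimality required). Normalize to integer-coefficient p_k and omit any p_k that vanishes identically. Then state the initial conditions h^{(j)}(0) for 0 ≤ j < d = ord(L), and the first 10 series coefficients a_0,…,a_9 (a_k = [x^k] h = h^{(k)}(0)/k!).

f: a_k = -1, -1, -2, -3, -5, -8, -13, -21, -34, -55, …
g: a_k = 0, -12, 0, 64, 0, -3072/5, 0, 49152/7, 0, -262144/3, …
f·g: L₀ = L_f ⊗_s L_g, ord ≤ 1·2.
h=h₀': d/dx-closure on L₀ ⇒ L.
L = (-58 + 3360·x^2 + 6144·x^3 + 9216·x^4) + (19 + 70·x - 528·x^2 + 352·x^3 + 6144·x^4 + 6144·x^5)·Dx + (-1 - 15·x - 47·x^2 - 176·x^3 - 448·x^4 + 1024·x^5 + 768·x^6)·Dx^2  (order 2).
h: a_k = 12, 24, -120, -112, 2732, 15552/5, -208492/5, -1522784/35, 4787112/7, 14814952/21, …
ICs: h(0) = 12, h′(0) = 24.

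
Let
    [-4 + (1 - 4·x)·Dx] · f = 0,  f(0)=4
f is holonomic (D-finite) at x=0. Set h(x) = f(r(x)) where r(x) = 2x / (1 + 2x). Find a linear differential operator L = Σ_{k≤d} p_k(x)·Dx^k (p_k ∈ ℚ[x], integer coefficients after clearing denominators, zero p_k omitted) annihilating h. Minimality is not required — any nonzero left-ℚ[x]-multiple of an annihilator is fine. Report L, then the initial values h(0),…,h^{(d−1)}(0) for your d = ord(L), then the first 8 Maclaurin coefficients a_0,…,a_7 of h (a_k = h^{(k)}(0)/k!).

f: a_k = 4, 16, 64, 256, 1024, 4096, 16384, 65536, …
f∘r: x↦r, Dx↦Dx/r' in L_f ⇒ L₀.
L = 8 + (-1 + 4·x + 12·x^2)·Dx  (order 1).
h: a_k = 4, 32, 192, 1152, 6912, 41472, 248832, 1492992, …
ICs: h(0) = 4.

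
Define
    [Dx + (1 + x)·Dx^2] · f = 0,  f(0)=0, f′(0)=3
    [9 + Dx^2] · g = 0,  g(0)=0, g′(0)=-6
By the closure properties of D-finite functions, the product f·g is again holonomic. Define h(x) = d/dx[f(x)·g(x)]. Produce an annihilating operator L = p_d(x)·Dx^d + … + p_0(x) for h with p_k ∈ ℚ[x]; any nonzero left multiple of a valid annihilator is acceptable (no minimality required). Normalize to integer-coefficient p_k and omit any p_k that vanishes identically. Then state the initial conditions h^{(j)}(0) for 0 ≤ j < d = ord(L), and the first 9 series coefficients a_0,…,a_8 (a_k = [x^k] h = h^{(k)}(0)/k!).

f: a_k = 0, 3, -3/2, 1, -3/4, 3/5, -1/2, 3/7, -3/8, …
g: a_k = 0, -6, 0, 9, 0, -81/20, 0, 243/280, 0, …
L₀ := L_f ⊗_s L_g (sym. prod.), ord ≤ 4.
h=h₀': d/dx-closure on L₀ ⇒ L.
L = (13743 + 107892·x + 319302·x^2 + 475308·x^3 + 381267·x^4 + 157464·x^5 + 26244·x^6) + (4104 + 24192·x + 53460·x^2 + 56700·x^3 + 29160·x^4 + 5832·x^5)·Dx + (4020 + 27828·x + 76770·x^2 + 109512·x^3 + 85698·x^4 + 34992·x^5 + 5832·x^6)·Dx^2 + (456 + 2688·x + 5940·x^2 + 6300·x^3 + 3240·x^4 + 648·x^5)·Dx^3 + (277 + 1760·x + 4588·x^2 + 6300·x^3 + 4815·x^4 + 1944·x^5 + 324·x^6)·Dx^4  (order 4).
h: a_k = 0, -36, 27, 84, -45, -81/2, 651/40, 387/35, -162/35, …
ICs: h(0) = 0, h′(0) = -36, h′′(0) = 54, h′′′(0) = 504.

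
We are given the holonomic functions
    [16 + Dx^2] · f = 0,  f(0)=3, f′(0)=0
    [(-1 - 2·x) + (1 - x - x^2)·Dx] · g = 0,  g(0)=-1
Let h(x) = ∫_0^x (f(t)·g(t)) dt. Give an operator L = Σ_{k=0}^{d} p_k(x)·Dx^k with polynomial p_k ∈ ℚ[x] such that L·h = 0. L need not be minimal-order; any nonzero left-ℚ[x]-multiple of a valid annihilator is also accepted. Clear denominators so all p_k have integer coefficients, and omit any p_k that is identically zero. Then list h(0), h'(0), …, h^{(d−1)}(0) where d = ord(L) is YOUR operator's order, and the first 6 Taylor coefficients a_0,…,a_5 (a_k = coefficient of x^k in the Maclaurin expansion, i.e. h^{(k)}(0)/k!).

L = (-14 + 16·x + 16·x^2)·Dx + (2 + 4·x)·Dx^2 + (-1 + x + x^2)·Dx^3  (order 3).
h: a_k = 0, -3, -3/2, 6, 15/4, 1/5, …
ICs: h(0) = 0, h′(0) = -3, h′′(0) = -3.

f: a_k = 3, 0, -24, 0, 32, 0, …
g: a_k = -1, -1, -2, -3, -5, -8, …
h₀=f·g: eliminate ⇒ L₀, order ≤ 2·1.
h=∫h₀ ⇒ L = L₀·Dx.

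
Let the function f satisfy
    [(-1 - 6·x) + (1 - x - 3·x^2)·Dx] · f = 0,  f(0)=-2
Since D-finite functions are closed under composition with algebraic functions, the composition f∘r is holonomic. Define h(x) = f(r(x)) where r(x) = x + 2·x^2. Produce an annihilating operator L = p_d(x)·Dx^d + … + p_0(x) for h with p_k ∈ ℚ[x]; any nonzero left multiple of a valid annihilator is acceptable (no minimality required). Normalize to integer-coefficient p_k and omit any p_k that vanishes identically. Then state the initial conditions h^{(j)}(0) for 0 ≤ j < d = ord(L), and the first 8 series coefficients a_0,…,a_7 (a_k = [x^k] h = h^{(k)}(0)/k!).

f: a_k = -2, -2, -8, -14, -38, -80, -194, -434, …
f∘r: x↦r, Dx↦Dx/r' in L_f ⇒ L₀.
L = (1 + 10·x + 36·x^2 + 48·x^3) + (-1 + x + 5·x^2 + 12·x^3 + 12·x^4)·Dx  (order 1).
h: a_k = -2, -2, -12, -46, -154, -552, -2018, -7178, …
ICs: h(0) = -2.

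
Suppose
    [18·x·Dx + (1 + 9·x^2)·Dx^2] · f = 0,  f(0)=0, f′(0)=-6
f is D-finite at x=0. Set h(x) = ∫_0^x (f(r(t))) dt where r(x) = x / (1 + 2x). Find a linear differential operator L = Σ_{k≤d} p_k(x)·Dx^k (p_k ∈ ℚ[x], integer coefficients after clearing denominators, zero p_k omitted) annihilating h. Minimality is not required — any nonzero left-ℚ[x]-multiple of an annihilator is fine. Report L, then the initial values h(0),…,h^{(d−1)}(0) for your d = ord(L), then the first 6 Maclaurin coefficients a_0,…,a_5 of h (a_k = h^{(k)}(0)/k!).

L = (4 + 26·x)·Dx^2 + (1 + 4·x + 13·x^2)·Dx^3  (order 3).
h: a_k = 0, 0, -3, 4, -3/2, -12, …
ICs: h(0) = 0, h′(0) = 0, h′′(0) = -6.

f: a_k = 0, -6, 0, 18, 0, -486/5, …
Change of var in L_f (x↦r) gives L₀.
h=∫h₀ ⇒ L = L₀·Dx.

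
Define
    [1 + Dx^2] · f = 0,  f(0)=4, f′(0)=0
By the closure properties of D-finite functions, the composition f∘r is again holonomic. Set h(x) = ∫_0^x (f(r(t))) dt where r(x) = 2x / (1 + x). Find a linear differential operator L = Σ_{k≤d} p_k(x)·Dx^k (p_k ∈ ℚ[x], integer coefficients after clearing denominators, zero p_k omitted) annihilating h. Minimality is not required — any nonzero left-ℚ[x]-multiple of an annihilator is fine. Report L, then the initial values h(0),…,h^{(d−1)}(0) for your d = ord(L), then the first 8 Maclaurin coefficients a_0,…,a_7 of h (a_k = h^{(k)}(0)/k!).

L = 4·Dx + (2 + 6·x + 6·x^2 + 2·x^3)·Dx^2 + (1 + 4·x + 6·x^2 + 4·x^3 + x^4)·Dx^3  (order 3).
h: a_k = 0, 4, 0, -8/3, 4, -64/15, 32/9, -88/45, …
ICs: h(0) = 0, h′(0) = 4, h′′(0) = 0.

f: a_k = 4, 0, -2, 0, 1/6, 0, -1/180, 0, …
f∘r: x↦r, Dx↦Dx/r' in L_f ⇒ L₀.
h=∫₀ˣh₀: take L = L₀·Dx.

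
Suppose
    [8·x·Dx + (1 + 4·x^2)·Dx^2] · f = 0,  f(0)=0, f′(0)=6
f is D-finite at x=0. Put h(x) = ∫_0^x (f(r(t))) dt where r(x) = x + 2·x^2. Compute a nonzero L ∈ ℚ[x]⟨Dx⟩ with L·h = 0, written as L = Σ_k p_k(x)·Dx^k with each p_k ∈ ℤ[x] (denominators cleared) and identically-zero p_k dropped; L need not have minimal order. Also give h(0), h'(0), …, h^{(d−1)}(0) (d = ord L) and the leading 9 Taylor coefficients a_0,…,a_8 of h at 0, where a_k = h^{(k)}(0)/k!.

f: a_k = 0, 6, 0, -8, 0, 96/5, 0, -384/7, 0, …
L₀ from L_f via x↦r, Dx↦r'^{-1}Dx.
h=∫₀ˣh₀: take L = L₀·Dx.
L = (-4 + 8·x + 64·x^2 + 192·x^3 + 192·x^4)·Dx^2 + (1 + 4·x + 4·x^2 + 32·x^3 + 80·x^4 + 64·x^5)·Dx^3  (order 3).
h: a_k = 0, 0, 3, 4, -2, -48/5, -64/5, 128/7, 624/7, …
ICs: h(0) = 0, h′(0) = 0, h′′(0) = 6.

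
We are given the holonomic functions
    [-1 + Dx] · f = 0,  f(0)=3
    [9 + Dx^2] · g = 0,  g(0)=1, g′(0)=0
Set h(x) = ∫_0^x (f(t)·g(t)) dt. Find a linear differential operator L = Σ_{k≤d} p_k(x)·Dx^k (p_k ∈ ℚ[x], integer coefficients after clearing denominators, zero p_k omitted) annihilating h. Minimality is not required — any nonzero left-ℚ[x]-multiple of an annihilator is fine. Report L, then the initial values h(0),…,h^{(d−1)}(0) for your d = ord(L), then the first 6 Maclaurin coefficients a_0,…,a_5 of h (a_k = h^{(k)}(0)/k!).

f: a_k = 3, 3, 3/2, 1/2, 1/8, 1/40, …
g: a_k = 1, 0, -9/2, 0, 27/8, 0, …
f·g: L₀ = L_f ⊗_s L_g, ord ≤ 1·2.
∫: right-multiply L₀ by Dx.
L = 10·Dx - 2·Dx^2 + Dx^3  (order 3).
h: a_k = 0, 3, 3/2, -4, -13/4, 7/10, …
ICs: h(0) = 0, h′(0) = 3, h′′(0) = 3.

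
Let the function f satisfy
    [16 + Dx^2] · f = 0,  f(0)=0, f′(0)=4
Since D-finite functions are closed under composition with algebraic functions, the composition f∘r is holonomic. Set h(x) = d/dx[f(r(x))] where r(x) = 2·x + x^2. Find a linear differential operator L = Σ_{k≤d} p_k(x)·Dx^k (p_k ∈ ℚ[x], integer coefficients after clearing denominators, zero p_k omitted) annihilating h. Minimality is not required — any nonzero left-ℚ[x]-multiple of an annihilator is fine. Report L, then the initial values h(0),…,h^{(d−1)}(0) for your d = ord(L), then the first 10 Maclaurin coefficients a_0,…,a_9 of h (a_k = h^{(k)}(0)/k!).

L = (67 + 256·x + 384·x^2 + 256·x^3 + 64·x^4) + (-3 - 3·x)·Dx + (1 + 2·x + x^2)·Dx^2  (order 2).
h: a_k = 8, 8, -256, -512, 3136/3, 4032, 83968/45, -401408/45, -4902656/315, -30976/21, …
ICs: h(0) = 8, h′(0) = 8.

f: a_k = 0, 4, 0, -32/3, 0, 128/15, 0, -1024/315, 0, 2048/2835, …
L₀ from L_f via x↦r, Dx↦r'^{-1}Dx.
Differentiate: ansatz ord ≤ ord L₀ ⇒ L.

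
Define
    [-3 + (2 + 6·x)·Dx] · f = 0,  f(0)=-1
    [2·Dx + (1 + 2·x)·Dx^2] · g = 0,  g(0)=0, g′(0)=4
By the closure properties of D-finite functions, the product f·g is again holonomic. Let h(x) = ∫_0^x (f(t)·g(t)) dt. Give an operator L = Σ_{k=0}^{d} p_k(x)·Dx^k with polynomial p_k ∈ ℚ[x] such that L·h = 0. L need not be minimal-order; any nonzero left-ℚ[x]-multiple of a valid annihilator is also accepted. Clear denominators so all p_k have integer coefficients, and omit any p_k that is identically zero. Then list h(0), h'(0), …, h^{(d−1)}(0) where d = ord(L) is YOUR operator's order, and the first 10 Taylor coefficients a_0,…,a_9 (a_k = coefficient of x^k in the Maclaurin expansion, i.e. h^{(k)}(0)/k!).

L = (15 + 18·x)·Dx + (-4 - 12·x)·Dx^2 + (4 + 32·x + 84·x^2 + 72·x^3)·Dx^3  (order 3).
h: a_k = 0, 0, -2, -2/3, 31/24, -9/4, 3937/960, -52897/6720, 1134179/71680, -5339567/161280, …
ICs: h(0) = 0, h′(0) = 0, h′′(0) = -4.

f: a_k = -1, -3/2, 9/8, -27/16, 405/128, -1701/256, 15309/1024, -72171/2048, 2814669/32768, -14073345/65536, …
g: a_k = 0, 4, -4, 16/3, -8, 64/5, -64/3, 256/7, -64, 1024/9, …
L₀ := L_f ⊗_s L_g (sym. prod.), ord ≤ 2.
h=∫₀ˣh₀: take L = L₀·Dx.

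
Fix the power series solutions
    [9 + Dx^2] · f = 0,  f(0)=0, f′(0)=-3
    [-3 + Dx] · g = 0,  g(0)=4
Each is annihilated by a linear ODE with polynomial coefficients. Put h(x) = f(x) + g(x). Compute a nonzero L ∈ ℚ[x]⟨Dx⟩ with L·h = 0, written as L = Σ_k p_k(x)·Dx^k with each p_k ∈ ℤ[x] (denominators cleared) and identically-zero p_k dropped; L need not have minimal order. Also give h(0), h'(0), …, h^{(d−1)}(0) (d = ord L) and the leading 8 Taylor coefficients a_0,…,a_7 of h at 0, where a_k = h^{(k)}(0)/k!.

f: a_k = 0, -3, 0, 9/2, 0, -81/40, 0, 243/560, …
g: a_k = 4, 12, 18, 18, 27/2, 81/10, 81/20, 243/140, …
f+g: L₀ = lclm(L_f,L_g), ord ≤ 2+1.
L = -27 + 9·Dx - 3·Dx^2 + Dx^3  (order 3).
h: a_k = 4, 9, 18, 45/2, 27/2, 243/40, 81/20, 243/112, …
ICs: h(0) = 4, h′(0) = 9, h′′(0) = 36.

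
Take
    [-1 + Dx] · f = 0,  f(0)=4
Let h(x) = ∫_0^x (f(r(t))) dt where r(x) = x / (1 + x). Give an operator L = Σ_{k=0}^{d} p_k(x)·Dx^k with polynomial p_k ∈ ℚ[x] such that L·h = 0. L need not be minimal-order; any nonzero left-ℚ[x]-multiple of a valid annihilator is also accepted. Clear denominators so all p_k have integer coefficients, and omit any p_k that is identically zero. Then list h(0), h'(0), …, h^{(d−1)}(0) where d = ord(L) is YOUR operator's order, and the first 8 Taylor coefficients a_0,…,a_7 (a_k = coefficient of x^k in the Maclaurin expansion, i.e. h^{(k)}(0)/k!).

f: a_k = 4, 4, 2, 2/3, 1/6, 1/30, 1/180, 1/1260, …
f∘r: x↦r, Dx↦Dx/r' in L_f ⇒ L₀.
h=∫₀ˣh₀: take L = L₀·Dx.
L = -Dx + (1 + 2·x + x^2)·Dx^2  (order 2).
h: a_k = 0, 4, 2, -2/3, 1/6, 1/30, -19/180, 151/1260, …
ICs: h(0) = 0, h′(0) = 4.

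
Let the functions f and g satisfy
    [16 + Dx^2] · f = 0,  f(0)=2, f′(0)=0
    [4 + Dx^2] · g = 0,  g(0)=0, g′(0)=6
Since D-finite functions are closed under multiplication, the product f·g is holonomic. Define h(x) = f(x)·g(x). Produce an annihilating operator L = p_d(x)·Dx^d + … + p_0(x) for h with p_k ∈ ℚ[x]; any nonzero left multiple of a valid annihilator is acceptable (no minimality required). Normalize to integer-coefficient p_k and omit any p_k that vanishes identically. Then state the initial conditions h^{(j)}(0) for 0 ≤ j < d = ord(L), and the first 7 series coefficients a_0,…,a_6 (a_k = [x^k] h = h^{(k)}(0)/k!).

f: a_k = 2, 0, -16, 0, 64/3, 0, -512/45, …
g: a_k = 0, 6, 0, -4, 0, 4/5, 0, …
Product ⇒ symmetric product L₀, ord ≤ 4.
L = 144 + 40·Dx^2 + Dx^4  (order 4).
h: a_k = 0, 12, 0, -104, 0, 968/5, 0, …
ICs: h(0) = 0, h′(0) = 12, h′′(0) = 0, h′′′(0) = -624.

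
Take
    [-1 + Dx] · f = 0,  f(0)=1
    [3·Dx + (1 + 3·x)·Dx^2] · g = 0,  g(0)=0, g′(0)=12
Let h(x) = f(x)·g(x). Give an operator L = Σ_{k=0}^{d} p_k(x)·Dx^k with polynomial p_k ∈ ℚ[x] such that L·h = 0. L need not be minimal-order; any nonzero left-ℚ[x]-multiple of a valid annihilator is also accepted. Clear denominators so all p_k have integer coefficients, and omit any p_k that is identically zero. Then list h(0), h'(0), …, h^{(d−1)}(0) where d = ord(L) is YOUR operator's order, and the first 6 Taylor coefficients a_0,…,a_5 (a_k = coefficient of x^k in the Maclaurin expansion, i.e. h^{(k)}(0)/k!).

L = (-2 + 3·x) + (1 - 6·x)·Dx + (1 + 3·x)·Dx^2  (order 2).
h: a_k = 0, 12, -6, 24, -52, 1289/10, …
ICs: h(0) = 0, h′(0) = 12.

f: a_k = 1, 1, 1/2, 1/6, 1/24, 1/120, …
g: a_k = 0, 12, -18, 36, -81, 972/5, …
Product ⇒ symmetric product L₀, ord ≤ 2.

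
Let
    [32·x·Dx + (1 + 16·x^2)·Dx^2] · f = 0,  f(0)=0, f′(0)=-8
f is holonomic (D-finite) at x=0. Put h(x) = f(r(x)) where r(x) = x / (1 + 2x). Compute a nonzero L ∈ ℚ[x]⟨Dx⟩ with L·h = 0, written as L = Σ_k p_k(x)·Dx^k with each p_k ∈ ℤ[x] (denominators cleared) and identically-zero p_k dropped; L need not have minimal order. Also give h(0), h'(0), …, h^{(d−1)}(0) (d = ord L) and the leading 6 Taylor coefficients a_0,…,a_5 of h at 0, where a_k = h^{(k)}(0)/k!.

L = (4 + 40·x)·Dx + (1 + 4·x + 20·x^2)·Dx^2  (order 2).
h: a_k = 0, -8, 16, 32/3, -192, 2432/5, …
ICs: h(0) = 0, h′(0) = -8.

f: a_k = 0, -8, 0, 128/3, 0, -2048/5, …
f∘r: x↦r, Dx↦Dx/r' in L_f ⇒ L₀.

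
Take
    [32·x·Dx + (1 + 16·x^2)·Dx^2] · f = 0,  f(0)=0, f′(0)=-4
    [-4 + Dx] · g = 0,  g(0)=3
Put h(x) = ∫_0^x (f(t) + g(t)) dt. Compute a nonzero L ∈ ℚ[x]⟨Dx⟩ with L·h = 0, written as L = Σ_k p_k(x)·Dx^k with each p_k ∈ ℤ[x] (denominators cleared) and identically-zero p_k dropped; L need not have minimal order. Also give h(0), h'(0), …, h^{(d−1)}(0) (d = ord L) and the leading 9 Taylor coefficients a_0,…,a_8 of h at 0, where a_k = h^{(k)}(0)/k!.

f: a_k = 0, -4, 0, 64/3, 0, -1024/5, 0, 16384/7, 0, …
g: a_k = 3, 12, 24, 32, 32, 128/5, 256/15, 1024/105, 512/105, …
L₀ := lclm(L_f,L_g); ord L₀ ≤ 2+1.
∫: right-multiply L₀ by Dx.
L = (32 - 256·x - 512·x^2)·Dx^2 + (-12 + 48·x + 64·x^2 - 256·x^3)·Dx^3 + (1 + 4·x + 16·x^2 + 64·x^3)·Dx^4  (order 4).
h: a_k = 0, 3, 4, 8, 40/3, 32/5, -448/15, 256/105, 30848/105, …
ICs: h(0) = 0, h′(0) = 3, h′′(0) = 8, h′′′(0) = 48.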